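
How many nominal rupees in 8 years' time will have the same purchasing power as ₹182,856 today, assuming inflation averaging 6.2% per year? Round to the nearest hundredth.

₹295,873.01

Cumulative price-level factor: (1+6.2%)^8 ≈ 1.6180656338.
The nominal amount required is ₹182,856 scaled up by that factor.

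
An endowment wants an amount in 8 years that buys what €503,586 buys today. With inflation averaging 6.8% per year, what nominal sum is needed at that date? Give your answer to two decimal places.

Cumulative price-level factor: (1+6.8%)^8 ≈ 1.6926611311.
Multiplying €503,586 by the price-level factor gives the future nominal sum.

€852,400.45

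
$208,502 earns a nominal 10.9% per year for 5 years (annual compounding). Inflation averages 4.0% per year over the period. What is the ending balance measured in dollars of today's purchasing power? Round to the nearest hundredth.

$287,475.78

Nominal value at maturity: $208,502 × (1 + 10.9%)^5 ≈ $349,758.24.
Price-level factor over 5 years: (1 + 4.0%)^5 = 1.2166529024.
Dividing the nominal maturity value by the price-level factor gives the value in today's money.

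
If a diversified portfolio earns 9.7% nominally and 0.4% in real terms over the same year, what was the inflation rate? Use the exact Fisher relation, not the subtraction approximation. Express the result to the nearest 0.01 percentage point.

From (1+r_nom) = (1+r_real)(1+π), we get 1+π = (1 + 9.7%)/(1 + 0.4%) = 1.097/1.004 ≈ 1.09263.
So π ≈ 9.2629%.

9.26%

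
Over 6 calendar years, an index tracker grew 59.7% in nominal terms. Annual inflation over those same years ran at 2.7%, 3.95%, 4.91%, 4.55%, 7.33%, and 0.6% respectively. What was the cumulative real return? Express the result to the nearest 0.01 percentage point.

Cumulative inflation factor: 1.027 × 1.0395 × 1.0491 × 1.0455 × 1.0733 × 1.006 ≈ 1.26431.
Nominal growth factor: 1.59700. Real growth factor = 1.59700 / 1.26431 ≈ 1.26314.
Total real return ≈ 26.3136%.

26.31%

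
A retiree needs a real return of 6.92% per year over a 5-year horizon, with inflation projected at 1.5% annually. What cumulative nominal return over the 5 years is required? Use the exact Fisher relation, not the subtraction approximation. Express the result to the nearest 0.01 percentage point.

Required annual nominal rate: (1+6.92%)(1+1.5%) − 1 = 8.5238%.
Cumulative over 5 years: (1 + 0.085238)^5 − 1 ≈ 0.50531.

50.53%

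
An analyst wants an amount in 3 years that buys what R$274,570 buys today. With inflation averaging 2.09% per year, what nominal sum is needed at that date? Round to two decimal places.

Cumulative price-level factor: (1+2.09%)^3 ≈ 1.0640195593.
The nominal amount required is R$274,570 scaled up by that factor.

R$292,147.85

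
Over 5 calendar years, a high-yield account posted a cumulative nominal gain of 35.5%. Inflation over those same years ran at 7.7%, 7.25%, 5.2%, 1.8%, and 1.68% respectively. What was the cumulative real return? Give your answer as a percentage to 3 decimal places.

7.728%

Cumulative inflation factor: 1.077 × 1.0725 × 1.052 × 1.018 × 1.0168 ≈ 1.25780.
Nominal growth factor: 1.35500. Real growth factor = 1.35500 / 1.25780 ≈ 1.07728.
Total real return ≈ 7.7277%.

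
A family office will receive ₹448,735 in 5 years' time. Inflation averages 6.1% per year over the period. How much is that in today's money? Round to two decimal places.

Price-level factor over 5 years: (1 + 6.1%)^5 ≈ 1.3445498838.
Purchasing power today: ₹448,735 divided by that factor.

₹333,743.66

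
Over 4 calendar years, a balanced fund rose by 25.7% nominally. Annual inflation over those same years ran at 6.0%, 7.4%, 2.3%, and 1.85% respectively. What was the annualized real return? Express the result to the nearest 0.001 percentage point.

1.461%

Cumulative inflation factor: 1.060 × 1.074 × 1.023 × 1.0185 ≈ 1.18617.
Nominal growth factor: 1.25700. Real growth factor = 1.25700 / 1.18617 ≈ 1.05971.
Annualized: 1.05971^(1/4) − 1 ≈ 0.01461.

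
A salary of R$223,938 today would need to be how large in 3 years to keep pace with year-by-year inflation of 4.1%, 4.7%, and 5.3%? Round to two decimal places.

Cumulative price-level factor: 1.041 × 1.047 × 1.053 = 1.147693131.
Multiplying R$223,938 by the price-level factor gives the future nominal sum.

R$257,012.10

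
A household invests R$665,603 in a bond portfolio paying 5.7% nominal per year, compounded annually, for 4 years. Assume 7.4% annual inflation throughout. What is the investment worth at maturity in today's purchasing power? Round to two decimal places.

Nominal value at maturity: R$665,603 × (1 + 5.7%)^4 ≈ R$830,835.84.
Price-level factor over 4 years: (1 + 7.4%)^4 ≈ 1.3305068826.
The maturity value deflated by that factor is the answer in today's purchasing power.

R$624,450.61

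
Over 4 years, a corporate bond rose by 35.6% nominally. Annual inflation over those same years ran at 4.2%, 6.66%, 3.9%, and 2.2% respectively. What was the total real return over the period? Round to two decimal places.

Cumulative inflation factor: 1.042 × 1.0666 × 1.039 × 1.022 ≈ 1.18015.
Nominal growth factor: 1.35600. Real growth factor = 1.35600 / 1.18015 ≈ 1.14901.
Total real return ≈ 14.9010%.

14.90%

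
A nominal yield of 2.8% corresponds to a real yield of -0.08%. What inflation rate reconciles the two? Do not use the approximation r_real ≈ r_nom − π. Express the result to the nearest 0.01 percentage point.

From (1+r_nom) = (1+r_real)(1+π), we get 1+π = (1 + 2.8%)/(1 − 0.08%) = 1.028/0.9992 ≈ 1.02882.
So π ≈ 2.8823%.

2.88%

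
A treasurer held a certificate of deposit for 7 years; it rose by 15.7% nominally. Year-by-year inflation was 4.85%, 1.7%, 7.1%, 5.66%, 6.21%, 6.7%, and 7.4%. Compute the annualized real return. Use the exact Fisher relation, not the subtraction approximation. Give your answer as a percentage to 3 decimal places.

Cumulative inflation factor: 1.0485 × 1.017 × 1.071 × 1.0566 × 1.0621 × 1.067 × 1.074 ≈ 1.46867.
Nominal growth factor: 1.15700. Real growth factor = 1.15700 / 1.46867 ≈ 0.78779.
Annualized: 0.78779^(1/7) − 1 ≈ -0.03350.

-3.350%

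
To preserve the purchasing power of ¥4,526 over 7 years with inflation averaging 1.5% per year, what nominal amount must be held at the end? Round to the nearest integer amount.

¥5,023

Cumulative price-level factor: (1+1.5%)^7 ≈ 1.1098449129.
Multiplying ¥4,526 by the price-level factor gives the future nominal sum.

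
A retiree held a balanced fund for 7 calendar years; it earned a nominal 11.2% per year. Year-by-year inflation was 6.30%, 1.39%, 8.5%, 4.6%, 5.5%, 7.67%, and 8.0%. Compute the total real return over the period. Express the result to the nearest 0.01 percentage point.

40.11%

Cumulative inflation factor: 1.0630 × 1.0139 × 1.085 × 1.046 × 1.055 × 1.0767 × 1.080 ≈ 1.50059.
Nominal growth factor: 2.10249. Real growth factor = 2.10249 / 1.50059 ≈ 1.40111.
Total real return ≈ 40.1112%.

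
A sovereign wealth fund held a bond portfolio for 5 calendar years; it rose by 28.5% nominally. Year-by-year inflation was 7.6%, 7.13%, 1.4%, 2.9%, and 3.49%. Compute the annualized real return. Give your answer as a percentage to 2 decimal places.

Cumulative inflation factor: 1.076 × 1.0713 × 1.014 × 1.029 × 1.0349 ≈ 1.24473.
Nominal growth factor: 1.28500. Real growth factor = 1.28500 / 1.24473 ≈ 1.03235.
Annualized: 1.03235^(1/5) − 1 ≈ 0.00639.

0.64%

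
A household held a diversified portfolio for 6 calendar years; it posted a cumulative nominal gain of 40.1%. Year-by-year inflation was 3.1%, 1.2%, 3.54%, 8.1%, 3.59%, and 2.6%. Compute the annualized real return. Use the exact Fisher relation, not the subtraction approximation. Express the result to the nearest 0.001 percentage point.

Cumulative inflation factor: 1.031 × 1.012 × 1.0354 × 1.081 × 1.0359 × 1.026 ≈ 1.24119.
Nominal growth factor: 1.40100. Real growth factor = 1.40100 / 1.24119 ≈ 1.12876.
Annualized: 1.12876^(1/6) − 1 ≈ 0.02039.

2.039%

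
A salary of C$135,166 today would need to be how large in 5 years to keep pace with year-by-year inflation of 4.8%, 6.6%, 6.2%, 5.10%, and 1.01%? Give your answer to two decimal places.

Cumulative price-level factor: 1.048 × 1.066 × 1.062 × 1.0510 × 1.0101 ≈ 1.2595345680.
The nominal amount required is C$135,166 scaled up by that factor.

C$170,246.25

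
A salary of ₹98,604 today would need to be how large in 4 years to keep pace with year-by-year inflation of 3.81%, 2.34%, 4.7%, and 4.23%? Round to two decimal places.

Cumulative price-level factor: 1.0381 × 1.0234 × 1.047 × 1.0423 ≈ 1.1593752451.
The nominal amount required is ₹98,604 scaled up by that factor.

₹114,319.04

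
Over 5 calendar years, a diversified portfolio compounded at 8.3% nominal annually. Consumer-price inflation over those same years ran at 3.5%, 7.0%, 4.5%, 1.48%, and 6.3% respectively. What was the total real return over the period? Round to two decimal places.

19.34%

Cumulative inflation factor: 1.035 × 1.070 × 1.045 × 1.0148 × 1.063 ≈ 1.24840.
Nominal growth factor: 1.48985. Real growth factor = 1.48985 / 1.24840 ≈ 1.19341.
Total real return ≈ 19.3406%.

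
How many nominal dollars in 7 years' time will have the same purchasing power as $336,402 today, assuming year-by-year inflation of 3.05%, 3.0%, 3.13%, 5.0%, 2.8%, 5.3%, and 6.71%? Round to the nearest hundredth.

$446,626.73

Cumulative price-level factor: 1.0305 × 1.030 × 1.0313 × 1.050 × 1.028 × 1.053 × 1.0671 ≈ 1.3276577758.
The nominal amount required is $336,402 scaled up by that factor.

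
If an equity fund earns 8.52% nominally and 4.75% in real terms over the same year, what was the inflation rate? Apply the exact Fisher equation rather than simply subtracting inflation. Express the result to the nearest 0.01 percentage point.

From (1+r_nom) = (1+r_real)(1+π), we get 1+π = (1 + 8.52%)/(1 + 4.75%) = 1.0852/1.0475 ≈ 1.03599.
So π ≈ 3.5990%.

3.60%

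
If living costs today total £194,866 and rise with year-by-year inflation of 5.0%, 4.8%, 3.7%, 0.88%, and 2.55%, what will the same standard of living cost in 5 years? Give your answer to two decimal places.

£230,041.48

Cumulative price-level factor: 1.050 × 1.048 × 1.037 × 1.0088 × 1.0255 ≈ 1.1805111038.
Multiplying £194,866 by the price-level factor gives the future nominal sum.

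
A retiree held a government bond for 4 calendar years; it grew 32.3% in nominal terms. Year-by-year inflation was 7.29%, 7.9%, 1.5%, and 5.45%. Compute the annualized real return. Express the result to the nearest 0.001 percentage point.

1.652%

Cumulative inflation factor: 1.0729 × 1.079 × 1.015 × 1.0545 ≈ 1.23906.
Nominal growth factor: 1.32300. Real growth factor = 1.32300 / 1.23906 ≈ 1.06774.
Annualized: 1.06774^(1/4) − 1 ≈ 0.01652.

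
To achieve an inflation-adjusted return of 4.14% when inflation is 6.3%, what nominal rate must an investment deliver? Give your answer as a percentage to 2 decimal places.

By the Fisher equation, 1 + r_nom = (1 + 4.14%)(1 + 6.3%) = 1.0414 × 1.063 = 1.1070082.
So r_nom = 10.70082%.

10.70%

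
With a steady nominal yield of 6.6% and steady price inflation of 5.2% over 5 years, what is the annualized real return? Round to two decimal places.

With constant rates the annual real return is the same each year: (1+6.6%)/(1+5.2%) − 1 = 0.01331.

1.33%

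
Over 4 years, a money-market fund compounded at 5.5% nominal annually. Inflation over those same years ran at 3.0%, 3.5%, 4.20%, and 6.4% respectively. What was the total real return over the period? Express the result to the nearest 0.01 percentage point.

4.81%

Cumulative inflation factor: 1.030 × 1.035 × 1.0420 × 1.064 ≈ 1.18192.
Nominal growth factor: 1.23882. Real growth factor = 1.23882 / 1.18192 ≈ 1.04815.
Total real return ≈ 4.8149%.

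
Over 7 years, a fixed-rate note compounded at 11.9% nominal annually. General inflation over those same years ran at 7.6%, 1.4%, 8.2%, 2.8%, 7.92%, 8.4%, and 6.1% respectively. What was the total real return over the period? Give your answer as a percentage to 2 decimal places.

Cumulative inflation factor: 1.076 × 1.014 × 1.082 × 1.028 × 1.0792 × 1.084 × 1.061 ≈ 1.50632.
Nominal growth factor: 2.19690. Real growth factor = 2.19690 / 1.50632 ≈ 1.45846.
Total real return ≈ 45.8456%.

45.85%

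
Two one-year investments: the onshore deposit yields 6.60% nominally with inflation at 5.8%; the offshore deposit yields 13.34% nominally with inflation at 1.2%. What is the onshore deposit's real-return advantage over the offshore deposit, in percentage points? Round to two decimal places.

-11.24

The onshore deposit real return: 1.0660/1.058 − 1 = 0.756%.
The offshore deposit real return: 1.1334/1.012 − 1 = 11.996%.
Difference: 0.756 − 11.996 = -11.240 pp.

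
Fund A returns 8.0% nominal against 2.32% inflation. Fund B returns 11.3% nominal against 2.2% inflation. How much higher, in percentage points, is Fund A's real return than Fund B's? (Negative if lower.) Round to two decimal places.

-3.35

Fund A real return: 1.080/1.0232 − 1 = 5.551%.
Fund B real return: 1.113/1.022 − 1 = 8.904%.
Difference: 5.551 − 8.904 = -3.353 pp.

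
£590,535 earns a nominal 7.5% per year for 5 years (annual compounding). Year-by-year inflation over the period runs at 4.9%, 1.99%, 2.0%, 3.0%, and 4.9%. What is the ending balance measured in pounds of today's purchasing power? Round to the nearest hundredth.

Nominal value at maturity: £590,535 × (1 + 7.5%)^5 ≈ £847,789.36.
Price-level factor over 5 years: 1.049 × 1.0199 × 1.020 × 1.030 × 1.049 ≈ 1.1790873083.
Dividing the nominal maturity value by the price-level factor gives the value in today's money.

£719,021.70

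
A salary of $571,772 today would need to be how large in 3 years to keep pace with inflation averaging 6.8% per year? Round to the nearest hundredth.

$696,524.89

Cumulative price-level factor: (1+6.8%)^3 = 1.218186432.
Multiplying $571,772 by the price-level factor gives the future nominal sum.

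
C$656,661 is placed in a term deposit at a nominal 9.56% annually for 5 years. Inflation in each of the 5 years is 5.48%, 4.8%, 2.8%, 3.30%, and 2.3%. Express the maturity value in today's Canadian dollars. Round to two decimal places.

C$863,179.00

Nominal value at maturity: C$656,661 × (1 + 9.56%)^5 ≈ C$1,036,576.46.
Price-level factor over 5 years: 1.0548 × 1.048 × 1.028 × 1.0330 × 1.023 ≈ 1.2008823827.
The maturity value deflated by that factor is the answer in today's purchasing power.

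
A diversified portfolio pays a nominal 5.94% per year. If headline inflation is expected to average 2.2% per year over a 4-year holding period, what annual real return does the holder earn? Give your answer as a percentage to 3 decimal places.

3.659%

With constant rates the annual real return is the same each year: (1+5.94%)/(1+2.2%) − 1 = 0.03659.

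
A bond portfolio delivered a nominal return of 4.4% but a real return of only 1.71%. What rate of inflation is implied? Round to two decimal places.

2.64%

From (1+r_nom) = (1+r_real)(1+π), we get 1+π = (1 + 4.4%)/(1 + 1.71%) = 1.044/1.0171 ≈ 1.02645.
So π ≈ 2.6448%.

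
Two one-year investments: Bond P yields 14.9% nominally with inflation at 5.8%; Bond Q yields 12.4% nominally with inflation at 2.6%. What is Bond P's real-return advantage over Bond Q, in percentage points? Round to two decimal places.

-0.95

Bond P real return: 1.149/1.058 − 1 = 8.601%.
Bond Q real return: 1.124/1.026 − 1 = 9.552%.
Difference: 8.601 − 9.552 = -0.951 pp.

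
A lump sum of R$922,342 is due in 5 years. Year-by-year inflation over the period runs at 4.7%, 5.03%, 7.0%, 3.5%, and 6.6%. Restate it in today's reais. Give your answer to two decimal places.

Price-level factor over 5 years: 1.047 × 1.0503 × 1.070 × 1.035 × 1.066 ≈ 1.2981993260.
Purchasing power today: R$922,342 divided by that factor.

R$710,477.95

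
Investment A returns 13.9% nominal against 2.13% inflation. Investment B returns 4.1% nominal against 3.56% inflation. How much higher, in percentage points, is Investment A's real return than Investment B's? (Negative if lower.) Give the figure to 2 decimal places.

Investment A real return: 1.139/1.0213 − 1 = 11.525%.
Investment B real return: 1.041/1.0356 − 1 = 0.521%.
Difference: 11.525 − 0.521 = 11.004 pp.

11.00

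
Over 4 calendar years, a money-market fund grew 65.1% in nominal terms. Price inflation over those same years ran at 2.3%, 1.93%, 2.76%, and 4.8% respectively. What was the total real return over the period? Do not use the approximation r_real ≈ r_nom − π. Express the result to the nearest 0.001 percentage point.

Cumulative inflation factor: 1.023 × 1.0193 × 1.0276 × 1.048 ≈ 1.12296.
Nominal growth factor: 1.65100. Real growth factor = 1.65100 / 1.12296 ≈ 1.47023.
Total real return ≈ 47.0226%.

47.023%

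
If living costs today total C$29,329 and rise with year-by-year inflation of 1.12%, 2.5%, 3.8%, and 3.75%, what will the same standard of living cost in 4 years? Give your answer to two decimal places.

C$32,737.36

Cumulative price-level factor: 1.0112 × 1.025 × 1.038 × 1.0375 = 1.116211224.
Multiplying C$29,329 by the price-level factor gives the future nominal sum.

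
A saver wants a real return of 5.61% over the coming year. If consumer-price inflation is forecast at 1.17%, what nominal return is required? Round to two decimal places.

By the Fisher equation, 1 + r_nom = (1 + 5.61%)(1 + 1.17%) = 1.0561 × 1.0117 = 1.06845637.
So r_nom = 6.845637%.

6.85%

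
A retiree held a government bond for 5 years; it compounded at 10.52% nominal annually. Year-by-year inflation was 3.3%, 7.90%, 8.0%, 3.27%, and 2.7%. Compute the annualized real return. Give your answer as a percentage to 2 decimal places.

Cumulative inflation factor: 1.033 × 1.0790 × 1.080 × 1.0327 × 1.027 ≈ 1.27670.
Nominal growth factor: 1.64894. Real growth factor = 1.64894 / 1.27670 ≈ 1.29156.
Annualized: 1.29156^(1/5) − 1 ≈ 0.05250.

5.25%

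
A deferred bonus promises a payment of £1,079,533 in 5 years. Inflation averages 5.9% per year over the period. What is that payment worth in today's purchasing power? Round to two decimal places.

Price-level factor over 5 years: (1 + 5.9%)^5 ≈ 1.3319250917.
Purchasing power today: £1,079,533 divided by that factor.

£810,505.79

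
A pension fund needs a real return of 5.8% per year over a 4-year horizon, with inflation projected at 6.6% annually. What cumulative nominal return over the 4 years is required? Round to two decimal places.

61.80%

Required annual nominal rate: (1+5.8%)(1+6.6%) − 1 = 12.7828%.
Cumulative over 4 years: (1 + 0.127828)^4 − 1 ≈ 0.61797.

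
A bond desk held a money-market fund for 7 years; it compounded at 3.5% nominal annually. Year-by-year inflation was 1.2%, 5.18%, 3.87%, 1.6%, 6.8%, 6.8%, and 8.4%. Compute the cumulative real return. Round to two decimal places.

-8.40%

Cumulative inflation factor: 1.012 × 1.0518 × 1.0387 × 1.016 × 1.068 × 1.068 × 1.084 ≈ 1.38889.
Nominal growth factor: 1.27228. Real growth factor = 1.27228 / 1.38889 ≈ 0.91604.
Total real return ≈ -8.3963%.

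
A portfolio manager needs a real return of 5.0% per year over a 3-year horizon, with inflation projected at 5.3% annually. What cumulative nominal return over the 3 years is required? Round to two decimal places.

35.16%

Required annual nominal rate: (1+5.0%)(1+5.3%) − 1 = 10.565%.
Cumulative over 3 years: (1 + 0.10565)^3 − 1 ≈ 0.35162.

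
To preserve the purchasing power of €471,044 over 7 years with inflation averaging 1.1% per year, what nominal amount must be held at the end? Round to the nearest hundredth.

Cumulative price-level factor: (1+1.1%)^7 ≈ 1.0795881008.
Multiplying €471,044 by the price-level factor gives the future nominal sum.

€508,533.50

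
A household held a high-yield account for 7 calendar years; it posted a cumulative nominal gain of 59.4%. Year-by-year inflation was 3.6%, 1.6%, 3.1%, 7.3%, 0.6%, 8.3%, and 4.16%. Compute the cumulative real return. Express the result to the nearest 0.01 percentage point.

20.63%

Cumulative inflation factor: 1.036 × 1.016 × 1.031 × 1.073 × 1.006 × 1.083 × 1.0416 ≈ 1.32142.
Nominal growth factor: 1.59400. Real growth factor = 1.59400 / 1.32142 ≈ 1.20628.
Total real return ≈ 20.6283%.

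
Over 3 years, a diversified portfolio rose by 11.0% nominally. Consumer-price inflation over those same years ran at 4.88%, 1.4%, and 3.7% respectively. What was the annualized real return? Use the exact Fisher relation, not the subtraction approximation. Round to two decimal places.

Cumulative inflation factor: 1.0488 × 1.014 × 1.037 ≈ 1.10283.
Nominal growth factor: 1.11000. Real growth factor = 1.11000 / 1.10283 ≈ 1.00650.
Annualized: 1.00650^(1/3) − 1 ≈ 0.00216.

0.22%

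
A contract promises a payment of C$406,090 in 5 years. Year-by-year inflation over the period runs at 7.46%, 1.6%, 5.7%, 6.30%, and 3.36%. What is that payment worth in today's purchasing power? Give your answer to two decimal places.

Price-level factor over 5 years: 1.0746 × 1.016 × 1.057 × 1.0630 × 1.0336 ≈ 1.2679475728.
Purchasing power today: C$406,090 divided by that factor.

C$320,273.49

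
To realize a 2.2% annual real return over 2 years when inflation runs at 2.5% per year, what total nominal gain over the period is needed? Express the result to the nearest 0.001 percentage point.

9.736%

Required annual nominal rate: (1+2.2%)(1+2.5%) − 1 = 4.755%.
Cumulative over 2 years: (1 + 0.04755)^2 − 1 ≈ 0.09736.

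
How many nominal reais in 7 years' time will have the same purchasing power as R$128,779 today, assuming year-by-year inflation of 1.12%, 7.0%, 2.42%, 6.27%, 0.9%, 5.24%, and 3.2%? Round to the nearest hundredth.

R$166,193.12

Cumulative price-level factor: 1.0112 × 1.070 × 1.0242 × 1.0627 × 1.009 × 1.0524 × 1.032 ≈ 1.2905296699.
The nominal amount required is R$128,779 scaled up by that factor.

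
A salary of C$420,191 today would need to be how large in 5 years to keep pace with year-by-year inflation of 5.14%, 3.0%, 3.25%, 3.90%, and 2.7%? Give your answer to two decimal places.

Cumulative price-level factor: 1.0514 × 1.030 × 1.0325 × 1.0390 × 1.027 ≈ 1.1931120965.
The nominal amount required is C$420,191 scaled up by that factor.

C$501,334.96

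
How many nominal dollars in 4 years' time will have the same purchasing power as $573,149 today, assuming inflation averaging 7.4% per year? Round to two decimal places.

$762,578.69

Cumulative price-level factor: (1+7.4%)^4 ≈ 1.3305068826.
Multiplying $573,149 by the price-level factor gives the future nominal sum.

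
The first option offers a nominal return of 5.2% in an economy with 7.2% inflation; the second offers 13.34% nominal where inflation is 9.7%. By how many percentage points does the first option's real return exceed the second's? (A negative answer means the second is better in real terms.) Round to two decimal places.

-5.18

The first option real return: 1.052/1.072 − 1 = -1.866%.
The second real return: 1.1334/1.097 − 1 = 3.318%.
Difference: -1.866 − 3.318 = -5.184 pp.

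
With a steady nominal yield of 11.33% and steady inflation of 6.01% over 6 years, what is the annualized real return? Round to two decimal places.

With constant rates the annual real return is the same each year: (1+11.33%)/(1+6.01%) − 1 = 0.05018.

5.02%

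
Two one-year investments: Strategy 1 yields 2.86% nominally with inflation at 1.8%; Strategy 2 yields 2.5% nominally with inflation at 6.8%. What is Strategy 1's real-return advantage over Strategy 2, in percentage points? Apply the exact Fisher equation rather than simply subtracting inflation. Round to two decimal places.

5.07

Strategy 1 real return: 1.0286/1.018 − 1 = 1.041%.
Strategy 2 real return: 1.025/1.068 − 1 = -4.026%.
Difference: 1.041 − (-4.026) = 5.067 pp.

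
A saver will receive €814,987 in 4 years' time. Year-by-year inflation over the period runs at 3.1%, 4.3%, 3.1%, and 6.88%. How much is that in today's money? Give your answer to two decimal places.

Price-level factor over 4 years: 1.031 × 1.043 × 1.031 × 1.0688 ≈ 1.1849447036.
Purchasing power today: €814,987 divided by that factor.

€687,784.84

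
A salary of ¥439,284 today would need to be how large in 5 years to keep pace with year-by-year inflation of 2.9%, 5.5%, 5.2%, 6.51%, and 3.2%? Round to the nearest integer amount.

Cumulative price-level factor: 1.029 × 1.055 × 1.052 × 1.0651 × 1.032 ≈ 1.2553177109.
The nominal amount required is ¥439,284 scaled up by that factor.

¥551,441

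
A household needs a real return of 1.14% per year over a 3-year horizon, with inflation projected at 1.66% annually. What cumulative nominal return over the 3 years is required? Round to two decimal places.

Required annual nominal rate: (1+1.14%)(1+1.66%) − 1 = 2.818924%.
Cumulative over 3 years: (1 + 0.02818924)^3 − 1 ≈ 0.08697.

8.70%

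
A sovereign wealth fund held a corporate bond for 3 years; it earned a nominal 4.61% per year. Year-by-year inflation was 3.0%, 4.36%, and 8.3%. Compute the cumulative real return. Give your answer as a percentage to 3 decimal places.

Cumulative inflation factor: 1.030 × 1.0436 × 1.083 ≈ 1.16413.
Nominal growth factor: 1.14477. Real growth factor = 1.14477 / 1.16413 ≈ 0.98338.
Total real return ≈ -1.6623%.

-1.662%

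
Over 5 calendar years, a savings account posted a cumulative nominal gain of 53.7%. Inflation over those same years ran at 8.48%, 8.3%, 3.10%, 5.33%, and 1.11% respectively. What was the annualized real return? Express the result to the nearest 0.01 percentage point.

3.57%

Cumulative inflation factor: 1.0848 × 1.083 × 1.0310 × 1.0533 × 1.0111 ≈ 1.28998.
Nominal growth factor: 1.53700. Real growth factor = 1.53700 / 1.28998 ≈ 1.19149.
Annualized: 1.19149^(1/5) − 1 ≈ 0.03566.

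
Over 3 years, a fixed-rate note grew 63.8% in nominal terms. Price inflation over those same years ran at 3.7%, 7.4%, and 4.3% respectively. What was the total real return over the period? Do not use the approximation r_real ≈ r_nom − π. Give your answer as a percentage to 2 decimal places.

Cumulative inflation factor: 1.037 × 1.074 × 1.043 ≈ 1.16163.
Nominal growth factor: 1.63800. Real growth factor = 1.63800 / 1.16163 ≈ 1.41009.
Total real return ≈ 41.0089%.

41.01%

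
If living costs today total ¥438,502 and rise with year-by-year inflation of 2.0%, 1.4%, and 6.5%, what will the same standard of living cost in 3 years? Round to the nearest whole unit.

¥483,014

Cumulative price-level factor: 1.020 × 1.014 × 1.065 = 1.1015082.
The nominal amount required is ¥438,502 scaled up by that factor.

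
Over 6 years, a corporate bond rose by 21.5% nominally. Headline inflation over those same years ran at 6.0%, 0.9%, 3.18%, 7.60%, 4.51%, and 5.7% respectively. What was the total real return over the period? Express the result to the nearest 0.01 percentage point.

Cumulative inflation factor: 1.060 × 1.009 × 1.0318 × 1.0760 × 1.0451 × 1.057 ≈ 1.31171.
Nominal growth factor: 1.21500. Real growth factor = 1.21500 / 1.31171 ≈ 0.92627.
Total real return ≈ -7.3728%.

-7.37%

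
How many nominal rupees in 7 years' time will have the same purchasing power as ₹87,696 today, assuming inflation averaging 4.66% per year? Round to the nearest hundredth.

₹120,627.10

Cumulative price-level factor: (1+4.66%)^7 ≈ 1.3755143098.
The nominal amount required is ₹87,696 scaled up by that factor.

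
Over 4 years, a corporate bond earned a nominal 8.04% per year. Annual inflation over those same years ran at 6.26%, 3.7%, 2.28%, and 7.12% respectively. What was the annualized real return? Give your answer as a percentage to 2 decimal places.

3.07%

Cumulative inflation factor: 1.0626 × 1.037 × 1.0228 × 1.0712 ≈ 1.20729.
Nominal growth factor: 1.36251. Real growth factor = 1.36251 / 1.20729 ≈ 1.12857.
Annualized: 1.12857^(1/4) − 1 ≈ 0.03070.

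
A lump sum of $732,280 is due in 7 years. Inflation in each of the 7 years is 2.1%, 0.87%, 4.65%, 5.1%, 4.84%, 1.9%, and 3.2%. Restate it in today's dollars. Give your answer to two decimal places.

$586,363.01

Price-level factor over 7 years: 1.021 × 1.0087 × 1.0465 × 1.051 × 1.0484 × 1.019 × 1.032 ≈ 1.2488509404.
Purchasing power today: $732,280 divided by that factor.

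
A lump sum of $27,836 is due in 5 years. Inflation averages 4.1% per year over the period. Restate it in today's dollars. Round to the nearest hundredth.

$22,769.48

Price-level factor over 5 years: (1 + 4.1%)^5 ≈ 1.2225134547.
Purchasing power today: $27,836 divided by that factor.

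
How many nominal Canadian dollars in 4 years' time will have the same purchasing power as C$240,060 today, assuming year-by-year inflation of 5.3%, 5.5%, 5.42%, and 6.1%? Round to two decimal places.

C$298,290.23

Cumulative price-level factor: 1.053 × 1.055 × 1.0542 × 1.061 ≈ 1.2425653152.
Multiplying C$240,060 by the price-level factor gives the future nominal sum.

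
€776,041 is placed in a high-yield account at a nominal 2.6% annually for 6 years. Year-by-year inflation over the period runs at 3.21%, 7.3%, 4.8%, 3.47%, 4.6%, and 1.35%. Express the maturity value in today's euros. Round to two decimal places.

€711,076.23

Nominal value at maturity: €776,041 × (1 + 2.6%)^6 ≈ €905,250.62.
Price-level factor over 6 years: 1.0321 × 1.073 × 1.048 × 1.0347 × 1.046 × 1.0135 ≈ 1.2730711293.
The maturity value deflated by that factor is the answer in today's purchasing power.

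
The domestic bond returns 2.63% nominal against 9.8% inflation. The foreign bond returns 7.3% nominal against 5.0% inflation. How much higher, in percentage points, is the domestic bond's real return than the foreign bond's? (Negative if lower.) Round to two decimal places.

-8.72

The domestic bond real return: 1.0263/1.098 − 1 = -6.530%.
The foreign bond real return: 1.073/1.050 − 1 = 2.190%.
Difference: -6.530 − 2.190 = -8.720 pp.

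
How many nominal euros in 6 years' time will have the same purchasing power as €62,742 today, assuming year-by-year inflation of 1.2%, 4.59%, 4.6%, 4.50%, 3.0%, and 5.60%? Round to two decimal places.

€78,954.73

Cumulative price-level factor: 1.012 × 1.0459 × 1.046 × 1.0450 × 1.030 × 1.0560 ≈ 1.2584031403.
The nominal amount required is €62,742 scaled up by that factor.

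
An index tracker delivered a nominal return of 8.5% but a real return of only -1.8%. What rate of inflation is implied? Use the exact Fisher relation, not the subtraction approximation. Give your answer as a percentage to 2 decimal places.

10.49%

From (1+r_nom) = (1+r_real)(1+π), we get 1+π = (1 + 8.5%)/(1 − 1.8%) = 1.085/0.982 ≈ 1.10489.
So π ≈ 10.4888%.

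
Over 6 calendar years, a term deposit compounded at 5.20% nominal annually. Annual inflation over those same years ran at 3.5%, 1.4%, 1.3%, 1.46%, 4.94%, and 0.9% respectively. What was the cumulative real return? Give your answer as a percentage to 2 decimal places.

Cumulative inflation factor: 1.035 × 1.014 × 1.013 × 1.0146 × 1.0494 × 1.009 ≈ 1.14213.
Nominal growth factor: 1.35548. Real growth factor = 1.35548 / 1.14213 ≈ 1.18681.
Total real return ≈ 18.6806%.

18.68%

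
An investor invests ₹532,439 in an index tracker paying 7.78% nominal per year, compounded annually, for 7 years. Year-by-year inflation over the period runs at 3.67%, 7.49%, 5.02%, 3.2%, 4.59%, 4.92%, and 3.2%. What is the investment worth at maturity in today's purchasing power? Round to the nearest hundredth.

Nominal value at maturity: ₹532,439 × (1 + 7.78%)^7 ≈ ₹899,574.45.
Price-level factor over 7 years: 1.0367 × 1.0749 × 1.0502 × 1.032 × 1.0459 × 1.0492 × 1.032 ≈ 1.3677320217.
The maturity value deflated by that factor is the answer in today's purchasing power.

₹657,712.50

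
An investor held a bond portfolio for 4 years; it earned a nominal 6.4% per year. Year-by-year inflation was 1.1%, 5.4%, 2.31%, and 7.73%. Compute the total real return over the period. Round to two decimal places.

9.12%

Cumulative inflation factor: 1.011 × 1.054 × 1.0231 × 1.0773 ≈ 1.17448.
Nominal growth factor: 1.28164. Real growth factor = 1.28164 / 1.17448 ≈ 1.09124.
Total real return ≈ 9.1239%.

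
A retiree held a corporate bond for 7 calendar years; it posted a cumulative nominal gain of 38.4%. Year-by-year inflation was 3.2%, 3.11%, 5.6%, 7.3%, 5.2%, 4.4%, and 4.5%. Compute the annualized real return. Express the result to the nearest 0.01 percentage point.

0.00%

Cumulative inflation factor: 1.032 × 1.0311 × 1.056 × 1.073 × 1.052 × 1.044 × 1.045 ≈ 1.38381.
Nominal growth factor: 1.38400. Real growth factor = 1.38400 / 1.38381 ≈ 1.00014.
Annualized: 1.00014^(1/7) − 1 ≈ 0.00002.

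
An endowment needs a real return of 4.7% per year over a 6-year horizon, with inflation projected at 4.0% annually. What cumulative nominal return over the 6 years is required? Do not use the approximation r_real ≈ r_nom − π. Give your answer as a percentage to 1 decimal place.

66.7%

Required annual nominal rate: (1+4.7%)(1+4.0%) − 1 = 8.888%.
Cumulative over 6 years: (1 + 0.08888)^6 − 1 ≈ 0.66679.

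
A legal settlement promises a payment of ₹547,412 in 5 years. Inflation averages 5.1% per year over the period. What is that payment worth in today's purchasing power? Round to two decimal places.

Price-level factor over 5 years: (1 + 5.1%)^5 ≈ 1.2823706810.
Purchasing power today: ₹547,412 divided by that factor.

₹426,875.01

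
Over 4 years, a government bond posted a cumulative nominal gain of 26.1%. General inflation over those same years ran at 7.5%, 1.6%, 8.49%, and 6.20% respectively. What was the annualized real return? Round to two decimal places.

0.05%

Cumulative inflation factor: 1.075 × 1.016 × 1.0849 × 1.0620 ≈ 1.25839.
Nominal growth factor: 1.26100. Real growth factor = 1.26100 / 1.25839 ≈ 1.00207.
Annualized: 1.00207^(1/4) − 1 ≈ 0.00052.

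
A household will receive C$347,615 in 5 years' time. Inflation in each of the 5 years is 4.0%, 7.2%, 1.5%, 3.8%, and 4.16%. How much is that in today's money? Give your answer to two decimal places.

C$284,122.75

Price-level factor over 5 years: 1.040 × 1.072 × 1.015 × 1.038 × 1.0416 ≈ 1.2234676531.
Purchasing power today: C$347,615 divided by that factor.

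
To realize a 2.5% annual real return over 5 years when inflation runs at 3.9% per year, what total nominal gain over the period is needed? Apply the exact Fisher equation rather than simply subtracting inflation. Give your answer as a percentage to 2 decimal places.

Required annual nominal rate: (1+2.5%)(1+3.9%) − 1 = 6.4975%.
Cumulative over 5 years: (1 + 0.064975)^5 − 1 ≈ 0.36993.

36.99%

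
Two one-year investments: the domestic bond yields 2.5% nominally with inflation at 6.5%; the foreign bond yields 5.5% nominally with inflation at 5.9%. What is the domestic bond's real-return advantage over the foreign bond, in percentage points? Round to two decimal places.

-3.38

The domestic bond real return: 1.025/1.065 − 1 = -3.756%.
The foreign bond real return: 1.055/1.059 − 1 = -0.378%.
Difference: -3.756 − (-0.378) = -3.378 pp.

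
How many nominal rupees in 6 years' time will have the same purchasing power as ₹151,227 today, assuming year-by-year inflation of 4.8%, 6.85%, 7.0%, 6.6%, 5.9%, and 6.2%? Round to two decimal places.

₹217,233.40

Cumulative price-level factor: 1.048 × 1.0685 × 1.070 × 1.066 × 1.059 × 1.062 ≈ 1.4364723417.
Multiplying ₹151,227 by the price-level factor gives the future nominal sum.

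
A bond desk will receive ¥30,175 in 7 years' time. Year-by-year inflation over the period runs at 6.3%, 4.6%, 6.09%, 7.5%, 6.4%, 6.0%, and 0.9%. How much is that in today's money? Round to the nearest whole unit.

¥20,910

Price-level factor over 7 years: 1.063 × 1.046 × 1.0609 × 1.075 × 1.064 × 1.060 × 1.009 ≈ 1.4430670891.
Purchasing power today: ¥30,175 divided by that factor.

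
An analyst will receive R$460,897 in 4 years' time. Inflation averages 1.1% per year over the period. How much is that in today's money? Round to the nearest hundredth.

Price-level factor over 4 years: (1 + 1.1%)^4 ≈ 1.0447313386.
Purchasing power today: R$460,897 divided by that factor.

R$441,163.18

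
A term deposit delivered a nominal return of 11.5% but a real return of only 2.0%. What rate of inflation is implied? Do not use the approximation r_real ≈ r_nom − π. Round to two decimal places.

From (1+r_nom) = (1+r_real)(1+π), we get 1+π = (1 + 11.5%)/(1 + 2.0%) = 1.115/1.020 ≈ 1.09314.
So π ≈ 9.3137%.

9.31%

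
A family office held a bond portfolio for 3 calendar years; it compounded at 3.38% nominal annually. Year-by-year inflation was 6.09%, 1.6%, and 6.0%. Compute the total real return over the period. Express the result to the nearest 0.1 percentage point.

Cumulative inflation factor: 1.0609 × 1.016 × 1.060 ≈ 1.14255.
Nominal growth factor: 1.10487. Real growth factor = 1.10487 / 1.14255 ≈ 0.96702.
Total real return ≈ -3.2980%.

-3.3%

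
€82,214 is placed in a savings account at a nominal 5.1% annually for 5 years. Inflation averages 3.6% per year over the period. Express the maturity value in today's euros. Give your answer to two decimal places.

€88,340.65

Nominal value at maturity: €82,214 × (1 + 5.1%)^5 ≈ €105,428.82.
Price-level factor over 5 years: (1 + 3.6%)^5 ≈ 1.1934350185.
The maturity value deflated by that factor is the answer in today's purchasing power.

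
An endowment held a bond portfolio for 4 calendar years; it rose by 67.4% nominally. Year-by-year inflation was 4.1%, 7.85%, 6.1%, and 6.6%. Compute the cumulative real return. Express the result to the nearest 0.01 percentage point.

Cumulative inflation factor: 1.041 × 1.0785 × 1.061 × 1.066 ≈ 1.26982.
Nominal growth factor: 1.67400. Real growth factor = 1.67400 / 1.26982 ≈ 1.31829.
Total real return ≈ 31.8293%.

31.83%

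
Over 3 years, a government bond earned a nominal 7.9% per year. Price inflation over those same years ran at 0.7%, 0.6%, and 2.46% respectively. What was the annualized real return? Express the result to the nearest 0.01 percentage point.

Cumulative inflation factor: 1.007 × 1.006 × 1.0246 ≈ 1.03796.
Nominal growth factor: 1.25622. Real growth factor = 1.25622 / 1.03796 ≈ 1.21027.
Annualized: 1.21027^(1/3) − 1 ≈ 0.06568.

6.57%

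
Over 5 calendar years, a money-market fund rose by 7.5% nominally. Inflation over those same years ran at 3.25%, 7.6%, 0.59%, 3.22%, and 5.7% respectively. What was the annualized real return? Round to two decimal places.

Cumulative inflation factor: 1.0325 × 1.076 × 1.0059 × 1.0322 × 1.057 ≈ 1.21926.
Nominal growth factor: 1.07500. Real growth factor = 1.07500 / 1.21926 ≈ 0.88168.
Annualized: 0.88168^(1/5) − 1 ≈ -0.02487.

-2.49%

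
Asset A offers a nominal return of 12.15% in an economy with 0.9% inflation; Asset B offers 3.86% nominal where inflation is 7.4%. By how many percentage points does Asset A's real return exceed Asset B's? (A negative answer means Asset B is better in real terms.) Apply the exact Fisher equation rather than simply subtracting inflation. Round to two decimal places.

Asset A real return: 1.1215/1.009 − 1 = 11.150%.
Asset B real return: 1.0386/1.074 − 1 = -3.296%.
Difference: 11.150 − (-3.296) = 14.446 pp.

14.45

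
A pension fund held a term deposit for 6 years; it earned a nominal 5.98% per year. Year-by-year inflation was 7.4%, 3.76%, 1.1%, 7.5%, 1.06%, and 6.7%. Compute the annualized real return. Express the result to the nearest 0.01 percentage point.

Cumulative inflation factor: 1.074 × 1.0376 × 1.011 × 1.075 × 1.0106 × 1.067 ≈ 1.30598.
Nominal growth factor: 1.41691. Real growth factor = 1.41691 / 1.30598 ≈ 1.08494.
Annualized: 1.08494^(1/6) − 1 ≈ 0.01368.

1.37%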